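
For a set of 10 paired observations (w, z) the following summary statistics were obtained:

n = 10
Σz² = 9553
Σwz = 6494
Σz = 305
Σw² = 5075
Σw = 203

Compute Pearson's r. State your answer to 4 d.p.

r = (nΣwz − ΣwΣz) / √[(nΣw² − (Σw)²)(nΣz² − (Σz)²)]
Numerator: 10×6494 − 203×305 = 3025
Denominator: √[(50750 − 41209)(95530 − 93025)] = √[9541 × 2505] = 4888.7836
r = 3025 / 4888.7836 ≈ 0.6188

0.6188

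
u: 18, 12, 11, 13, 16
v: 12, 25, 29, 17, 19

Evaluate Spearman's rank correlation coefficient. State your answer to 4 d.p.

Rank u: 5, 2, 1, 3, 4
Rank v: 1, 4, 5, 2, 3
d = rank(u) − rank(v): 4, -2, -4, 1, 1; Σd² = 38
ρ = 1 − 6Σd² / [n(n²−1)] = 1 − 6×38 / (5×24) = 1 − 228/120 ≈ -0.9000

-0.9000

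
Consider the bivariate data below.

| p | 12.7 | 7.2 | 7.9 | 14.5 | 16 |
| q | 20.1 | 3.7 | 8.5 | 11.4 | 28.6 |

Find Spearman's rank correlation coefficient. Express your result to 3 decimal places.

Rank p: 3, 1, 2, 4, 5
Rank q: 4, 1, 2, 3, 5
d = rank(p) − rank(q): -1, 0, 0, 1, 0; Σd² = 2
ρ = 1 − 6Σd² / [n(n²−1)] = 1 − 6×2 / (5×24) = 1 − 12/120 ≈ 0.900

0.900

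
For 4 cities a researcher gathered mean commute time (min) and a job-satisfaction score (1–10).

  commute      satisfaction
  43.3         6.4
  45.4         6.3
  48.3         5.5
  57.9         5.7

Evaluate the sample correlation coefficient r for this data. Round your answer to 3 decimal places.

n = 4, Σx = 194.9, Σy = 23.9, Σx² = 9621.35, Σy² = 143.39, Σxy = 1158.82
nΣxy − ΣxΣy = 4635.28 − 4658.11 = -22.83
nΣx² − (Σx)² = 38485.4 − 37986.01 = 499.39; nΣy² − (Σy)² = 573.56 − 571.21 = 2.35
r = -22.83 / √(499.39 × 2.35) = -22.83 / 34.2574 ≈ -0.666

-0.666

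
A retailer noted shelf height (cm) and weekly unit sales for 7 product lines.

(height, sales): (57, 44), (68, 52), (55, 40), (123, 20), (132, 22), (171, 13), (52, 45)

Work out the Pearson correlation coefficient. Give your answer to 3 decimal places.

n = 7, Σx = 658, Σy = 236, Σx² = 75396, Σy² = 9318, Σxy = 18171
nΣxy − ΣxΣy = 127197 − 155288 = -28091
nΣx² − (Σx)² = 527772 − 432964 = 94808; nΣy² − (Σy)² = 65226 − 55696 = 9530
r = -28091 / √(94808 × 9530) = -28091 / 30058.6134 ≈ -0.935

-0.935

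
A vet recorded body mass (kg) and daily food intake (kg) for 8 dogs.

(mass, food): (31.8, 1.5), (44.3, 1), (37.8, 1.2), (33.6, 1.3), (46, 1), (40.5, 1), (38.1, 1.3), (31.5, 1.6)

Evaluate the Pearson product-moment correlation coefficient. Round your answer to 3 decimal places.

-0.923

n = 8, Σx = 303.6, Σy = 9.9, Σx² = 11731.64, Σy² = 12.63, Σxy = 367.47
nΣxy − ΣxΣy = 2939.76 − 3005.64 = -65.88
nΣx² − (Σx)² = 93853.12 − 92172.96 = 1680.16; nΣy² − (Σy)² = 101.04 − 98.01 = 3.03
r = -65.88 / √(1680.16 × 3.03) = -65.88 / 71.3504 ≈ -0.923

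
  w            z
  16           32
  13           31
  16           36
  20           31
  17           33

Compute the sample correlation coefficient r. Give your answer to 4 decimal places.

-0.0576

n = 5, Σw = 82, Σz = 163, Σw² = 1370, Σz² = 5331, Σwz = 2672
nΣwz − ΣwΣz = 13360 − 13366 = -6
nΣw² − (Σw)² = 6850 − 6724 = 126; nΣz² − (Σz)² = 26655 − 26569 = 86
r = -6 / √(126 × 86) = -6 / 104.0961 ≈ -0.0576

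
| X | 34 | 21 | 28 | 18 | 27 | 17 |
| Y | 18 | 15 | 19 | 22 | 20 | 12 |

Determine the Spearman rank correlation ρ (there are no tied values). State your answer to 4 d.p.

0.2000

Rank X: 6, 3, 5, 2, 4, 1
Rank Y: 3, 2, 4, 6, 5, 1
d = rank(X) − rank(Y): 3, 1, 1, -4, -1, 0; Σd² = 28
ρ = 1 − 6Σd² / [n(n²−1)] = 1 − 6×28 / (6×35) = 1 − 168/210 ≈ 0.2000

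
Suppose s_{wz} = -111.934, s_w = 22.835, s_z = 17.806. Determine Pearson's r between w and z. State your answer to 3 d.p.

-0.275

r = Cov(w,z) / (s_w · s_z) = -111.934 / (22.835 × 17.806)
  = -111.934 / 406.6000 ≈ -0.275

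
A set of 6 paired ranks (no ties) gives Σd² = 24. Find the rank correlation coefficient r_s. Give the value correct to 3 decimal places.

ρ = 1 − 6Σd² / [n(n²−1)] = 1 − 6×24 / (6×35)
  = 1 − 144/210 = 1 − 0.6857 ≈ 0.314

0.314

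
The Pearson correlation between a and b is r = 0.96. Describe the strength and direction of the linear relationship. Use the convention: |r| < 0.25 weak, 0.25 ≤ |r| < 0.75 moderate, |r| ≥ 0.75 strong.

strong positive

r = 0.96 > 0 so the relationship is positive.
|r| = 0.96, which falls in the strong range.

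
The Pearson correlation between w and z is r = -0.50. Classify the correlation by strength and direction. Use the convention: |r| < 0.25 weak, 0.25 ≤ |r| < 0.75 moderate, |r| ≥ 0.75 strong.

r = -0.50 < 0 so the relationship is negative.
|r| = 0.50, which falls in the moderate range.

moderate negative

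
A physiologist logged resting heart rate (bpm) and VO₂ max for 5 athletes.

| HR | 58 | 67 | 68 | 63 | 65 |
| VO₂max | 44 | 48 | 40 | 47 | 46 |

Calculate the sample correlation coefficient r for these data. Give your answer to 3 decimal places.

-0.120

n = 5, Σx = 321, Σy = 225, Σx² = 20671, Σy² = 10165, Σxy = 14439
nΣxy − ΣxΣy = 72195 − 72225 = -30
nΣx² − (Σx)² = 103355 − 103041 = 314; nΣy² − (Σy)² = 50825 − 50625 = 200
r = -30 / √(314 × 200) = -30 / 250.5993 ≈ -0.120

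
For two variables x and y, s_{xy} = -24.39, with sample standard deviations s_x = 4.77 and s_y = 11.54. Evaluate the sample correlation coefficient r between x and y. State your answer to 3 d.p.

r = Cov(x,y) / (s_x · s_y) = -24.39 / (4.77 × 11.54)
  = -24.39 / 55.0458 ≈ -0.443

-0.443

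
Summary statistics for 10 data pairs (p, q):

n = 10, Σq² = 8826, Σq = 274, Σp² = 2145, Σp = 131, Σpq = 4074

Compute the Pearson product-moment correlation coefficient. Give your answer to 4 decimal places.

r = (nΣpq − ΣpΣq) / √[(nΣp² − (Σp)²)(nΣq² − (Σq)²)]
Numerator: 10×4074 − 131×274 = 4846
Denominator: √[(21450 − 17161)(88260 − 75076)] = √[4289 × 13184] = 7519.7191
r = 4846 / 7519.7191 ≈ 0.6444

0.6444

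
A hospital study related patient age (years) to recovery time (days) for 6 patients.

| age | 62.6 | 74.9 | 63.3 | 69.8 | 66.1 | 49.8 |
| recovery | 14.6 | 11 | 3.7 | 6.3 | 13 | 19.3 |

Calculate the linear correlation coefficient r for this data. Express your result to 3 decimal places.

n = 6, Σx = 386.5, Σy = 67.9, Σx² = 25256.95, Σy² = 929.03, Σxy = 4232.25
nΣxy − ΣxΣy = 25393.5 − 26243.35 = -849.85
nΣx² − (Σx)² = 151541.7 − 149382.25 = 2159.45; nΣy² − (Σy)² = 5574.18 − 4610.41 = 963.77
r = -849.85 / √(2159.45 × 963.77) = -849.85 / 1442.6410 ≈ -0.589

-0.589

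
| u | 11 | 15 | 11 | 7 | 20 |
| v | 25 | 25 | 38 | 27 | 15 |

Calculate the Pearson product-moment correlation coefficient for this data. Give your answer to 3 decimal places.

-0.664

n = 5, Σu = 64, Σv = 130, Σu² = 916, Σv² = 3648, Σuv = 1557
nΣuv − ΣuΣv = 7785 − 8320 = -535
nΣu² − (Σu)² = 4580 − 4096 = 484; nΣv² − (Σv)² = 18240 − 16900 = 1340
r = -535 / √(484 × 1340) = -535 / 805.3322 ≈ -0.664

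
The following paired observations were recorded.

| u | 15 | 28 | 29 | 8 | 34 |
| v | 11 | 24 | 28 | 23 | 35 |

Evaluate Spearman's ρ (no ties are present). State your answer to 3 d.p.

Rank u: 2, 3, 4, 1, 5
Rank v: 1, 3, 4, 2, 5
d = rank(u) − rank(v): 1, 0, 0, -1, 0; Σd² = 2
ρ = 1 − 6Σd² / [n(n²−1)] = 1 − 6×2 / (5×24) = 1 − 12/120 ≈ 0.900

0.900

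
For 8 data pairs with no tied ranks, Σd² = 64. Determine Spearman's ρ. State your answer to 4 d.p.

0.2381

ρ = 1 − 6Σd² / [n(n²−1)] = 1 − 6×64 / (8×63)
  = 1 − 384/504 = 1 − 0.76190 ≈ 0.2381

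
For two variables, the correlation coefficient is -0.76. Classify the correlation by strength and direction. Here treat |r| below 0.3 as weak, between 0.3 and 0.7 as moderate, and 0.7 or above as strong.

strong negative

r = -0.76 < 0 so the relationship is negative.
|r| = 0.76, which falls in the strong range.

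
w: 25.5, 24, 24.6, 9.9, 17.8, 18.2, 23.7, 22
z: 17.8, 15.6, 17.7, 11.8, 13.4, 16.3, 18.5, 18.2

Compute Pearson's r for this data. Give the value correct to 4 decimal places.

0.8567

n = 8, Σw = 165.7, Σz = 129.3, Σw² = 3623.19, Σz² = 2131.47, Σwz = 2754.57
nΣwz − ΣwΣz = 22036.56 − 21425.01 = 611.55
nΣw² − (Σw)² = 28985.52 − 27456.49 = 1529.03; nΣz² − (Σz)² = 17051.76 − 16718.49 = 333.27
r = 611.55 / √(1529.03 × 333.27) = 611.55 / 713.8486 ≈ 0.8567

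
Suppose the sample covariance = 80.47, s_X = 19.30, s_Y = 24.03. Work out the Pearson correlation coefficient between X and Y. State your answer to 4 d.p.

0.1735

r = Cov(X,Y) / (s_X · s_Y) = 80.47 / (19.30 × 24.03)
  = 80.47 / 463.7790 ≈ 0.1735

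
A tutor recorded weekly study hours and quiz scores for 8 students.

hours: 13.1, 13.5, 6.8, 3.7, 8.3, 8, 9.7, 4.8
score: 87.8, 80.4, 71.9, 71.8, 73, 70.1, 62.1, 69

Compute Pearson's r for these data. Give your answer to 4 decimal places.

n = 8, Σx = 67.9, Σy = 586.1, Σx² = 663.81, Σy² = 43358.27, Σxy = 5090.43
nΣxy − ΣxΣy = 40723.44 − 39796.19 = 927.25
nΣx² − (Σx)² = 5310.48 − 4610.41 = 700.07; nΣy² − (Σy)² = 346866.16 − 343513.21 = 3352.95
r = 927.25 / √(700.07 × 3352.95) = 927.25 / 1532.0900 ≈ 0.6052

0.6052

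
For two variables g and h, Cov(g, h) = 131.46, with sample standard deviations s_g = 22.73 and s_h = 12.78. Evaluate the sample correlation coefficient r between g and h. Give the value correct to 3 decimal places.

0.453

r = Cov(g,h) / (s_g · s_h) = 131.46 / (22.73 × 12.78)
  = 131.46 / 290.4894 ≈ 0.453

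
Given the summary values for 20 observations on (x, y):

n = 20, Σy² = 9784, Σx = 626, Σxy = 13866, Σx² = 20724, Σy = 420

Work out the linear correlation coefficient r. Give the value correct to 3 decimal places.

0.690

r = (nΣxy − ΣxΣy) / √[(nΣx² − (Σx)²)(nΣy² − (Σy)²)]
Numerator: 20×13866 − 626×420 = 14400
Denominator: √[(414480 − 391876)(195680 − 176400)] = √[22604 × 19280] = 20875.9460
r = 14400 / 20875.9460 ≈ 0.690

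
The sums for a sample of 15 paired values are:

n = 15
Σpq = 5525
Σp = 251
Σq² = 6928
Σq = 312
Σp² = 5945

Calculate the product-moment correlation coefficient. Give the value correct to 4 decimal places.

r = (nΣpq − ΣpΣq) / √[(nΣp² − (Σp)²)(nΣq² − (Σq)²)]
Numerator: 15×5525 − 251×312 = 4563
Denominator: √[(89175 − 63001)(103920 − 97344)] = √[26174 × 6576] = 13119.4597
r = 4563 / 13119.4597 ≈ 0.3478

0.3478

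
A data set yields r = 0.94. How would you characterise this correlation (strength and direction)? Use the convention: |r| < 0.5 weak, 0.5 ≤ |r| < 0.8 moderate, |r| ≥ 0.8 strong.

r = 0.94 > 0 so the relationship is positive.
|r| = 0.94, which falls in the strong range.

strong positive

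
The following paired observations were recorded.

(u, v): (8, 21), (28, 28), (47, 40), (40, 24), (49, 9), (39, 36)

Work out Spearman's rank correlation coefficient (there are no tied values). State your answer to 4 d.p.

Rank u: 1, 2, 5, 4, 6, 3
Rank v: 2, 4, 6, 3, 1, 5
d = rank(u) − rank(v): -1, -2, -1, 1, 5, -2; Σd² = 36
ρ = 1 − 6Σd² / [n(n²−1)] = 1 − 6×36 / (6×35) = 1 − 216/210 ≈ -0.0286

-0.0286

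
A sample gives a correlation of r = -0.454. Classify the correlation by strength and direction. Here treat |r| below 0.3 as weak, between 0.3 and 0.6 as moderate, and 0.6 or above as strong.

moderate negative

r = -0.454 < 0 so the relationship is negative.
|r| = 0.454, which falls in the moderate range.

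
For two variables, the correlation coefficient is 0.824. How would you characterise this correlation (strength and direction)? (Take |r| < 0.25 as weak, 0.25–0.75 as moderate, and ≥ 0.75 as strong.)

r = 0.824 > 0 so the relationship is positive.
|r| = 0.824, which falls in the strong range.

strong positive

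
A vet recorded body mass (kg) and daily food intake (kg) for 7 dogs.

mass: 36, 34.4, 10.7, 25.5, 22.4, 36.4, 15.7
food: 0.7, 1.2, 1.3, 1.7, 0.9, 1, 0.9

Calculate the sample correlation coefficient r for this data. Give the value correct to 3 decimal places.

n = 7, Σx = 181.1, Σy = 7.7, Σx² = 5317.31, Σy² = 9.13, Σxy = 194.43
nΣxy − ΣxΣy = 1361.01 − 1394.47 = -33.46
nΣx² − (Σx)² = 37221.17 − 32797.21 = 4423.96; nΣy² − (Σy)² = 63.91 − 59.29 = 4.62
r = -33.46 / √(4423.96 × 4.62) = -33.46 / 142.9640 ≈ -0.234

-0.234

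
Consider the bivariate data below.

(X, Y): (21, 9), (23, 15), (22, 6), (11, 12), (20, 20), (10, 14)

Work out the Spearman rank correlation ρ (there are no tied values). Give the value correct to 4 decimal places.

Rank X: 4, 6, 5, 2, 3, 1
Rank Y: 2, 5, 1, 3, 6, 4
d = rank(X) − rank(Y): 2, 1, 4, -1, -3, -3; Σd² = 40
ρ = 1 − 6Σd² / [n(n²−1)] = 1 − 6×40 / (6×35) = 1 − 240/210 ≈ -0.1429

-0.1429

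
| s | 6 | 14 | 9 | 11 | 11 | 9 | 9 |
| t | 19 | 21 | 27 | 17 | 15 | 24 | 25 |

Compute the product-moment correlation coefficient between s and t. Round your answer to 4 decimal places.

-0.2264

n = 7, Σs = 69, Σt = 148, Σs² = 717, Σt² = 3246, Σst = 1444
nΣst − ΣsΣt = 10108 − 10212 = -104
nΣs² − (Σs)² = 5019 − 4761 = 258; nΣt² − (Σt)² = 22722 − 21904 = 818
r = -104 / √(258 × 818) = -104 / 459.3953 ≈ -0.2264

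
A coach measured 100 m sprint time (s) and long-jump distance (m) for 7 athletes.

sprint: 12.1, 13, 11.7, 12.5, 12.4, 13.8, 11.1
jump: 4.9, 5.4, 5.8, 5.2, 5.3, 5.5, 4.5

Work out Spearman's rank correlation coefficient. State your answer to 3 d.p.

0.429

Rank sprint: 3, 6, 2, 5, 4, 7, 1
Rank jump: 2, 5, 7, 3, 4, 6, 1
d = rank(sprint) − rank(jump): 1, 1, -5, 2, 0, 1, 0; Σd² = 32
ρ = 1 − 6Σd² / [n(n²−1)] = 1 − 6×32 / (7×48) = 1 − 192/336 ≈ 0.429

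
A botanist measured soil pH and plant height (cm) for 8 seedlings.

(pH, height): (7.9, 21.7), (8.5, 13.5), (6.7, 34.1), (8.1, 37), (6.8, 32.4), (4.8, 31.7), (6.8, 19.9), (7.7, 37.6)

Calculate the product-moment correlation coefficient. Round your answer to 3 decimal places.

n = 8, Σx = 57.3, Σy = 227.9, Σx² = 419.97, Σy² = 7049.37, Σxy = 1611.67
nΣxy − ΣxΣy = 12893.36 − 13058.67 = -165.31
nΣx² − (Σx)² = 3359.76 − 3283.29 = 76.47; nΣy² − (Σy)² = 56394.96 − 51938.41 = 4456.55
r = -165.31 / √(76.47 × 4456.55) = -165.31 / 583.7743 ≈ -0.283

-0.283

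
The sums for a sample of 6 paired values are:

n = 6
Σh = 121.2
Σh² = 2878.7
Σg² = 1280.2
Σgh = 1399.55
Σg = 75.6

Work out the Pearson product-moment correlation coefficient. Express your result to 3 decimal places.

-0.340

r = (nΣgh − ΣgΣh) / √[(nΣg² − (Σg)²)(nΣh² − (Σh)²)]
Numerator: 6×1399.55 − 75.6×121.2 = -765.42
Denominator: √[(7681.2 − 5715.36)(17272.2 − 14689.44)] = √[1965.84 × 2582.76] = 2253.2849
r = -765.42 / 2253.2849 ≈ -0.340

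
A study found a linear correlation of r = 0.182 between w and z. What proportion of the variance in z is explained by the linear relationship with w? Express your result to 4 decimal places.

0.0331

r² = (0.182)² = 0.0331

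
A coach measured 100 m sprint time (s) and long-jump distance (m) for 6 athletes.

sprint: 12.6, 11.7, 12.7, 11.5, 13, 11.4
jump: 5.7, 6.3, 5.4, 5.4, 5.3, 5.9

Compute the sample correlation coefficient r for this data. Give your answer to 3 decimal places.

-0.549

n = 6, Σx = 72.9, Σy = 34, Σx² = 888.15, Σy² = 193.4, Σxy = 412.37
nΣxy − ΣxΣy = 2474.22 − 2478.6 = -4.38
nΣx² − (Σx)² = 5328.9 − 5314.41 = 14.49; nΣy² − (Σy)² = 1160.4 − 1156 = 4.4
r = -4.38 / √(14.49 × 4.4) = -4.38 / 7.9847 ≈ -0.549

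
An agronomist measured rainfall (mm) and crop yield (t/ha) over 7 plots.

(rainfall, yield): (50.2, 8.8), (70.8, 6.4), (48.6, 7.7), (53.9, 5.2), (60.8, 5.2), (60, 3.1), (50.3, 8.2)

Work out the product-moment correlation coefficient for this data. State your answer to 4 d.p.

-0.5188

n = 7, Σx = 394.6, Σy = 44.6, Σx² = 22626.58, Σy² = 308.62, Σxy = 2464
nΣxy − ΣxΣy = 17248 − 17599.16 = -351.16
nΣx² − (Σx)² = 158386.06 − 155709.16 = 2676.9; nΣy² − (Σy)² = 2160.34 − 1989.16 = 171.18
r = -351.16 / √(2676.9 × 171.18) = -351.16 / 676.9282 ≈ -0.5188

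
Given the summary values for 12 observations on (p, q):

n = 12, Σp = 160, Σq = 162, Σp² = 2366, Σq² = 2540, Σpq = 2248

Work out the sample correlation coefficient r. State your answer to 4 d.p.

r = (nΣpq − ΣpΣq) / √[(nΣp² − (Σp)²)(nΣq² − (Σq)²)]
Numerator: 12×2248 − 160×162 = 1056
Denominator: √[(28392 − 25600)(30480 − 26244)] = √[2792 × 4236] = 3439.0278
r = 1056 / 3439.0278 ≈ 0.3071

0.3071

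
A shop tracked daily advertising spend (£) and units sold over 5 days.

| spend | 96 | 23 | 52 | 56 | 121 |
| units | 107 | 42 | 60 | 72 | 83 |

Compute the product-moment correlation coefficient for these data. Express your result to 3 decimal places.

n = 5, Σx = 348, Σy = 364, Σx² = 30226, Σy² = 28886, Σxy = 28433
nΣxy − ΣxΣy = 142165 − 126672 = 15493
nΣx² − (Σx)² = 151130 − 121104 = 30026; nΣy² − (Σy)² = 144430 − 132496 = 11934
r = 15493 / √(30026 × 11934) = 15493 / 18929.6139 ≈ 0.818

0.818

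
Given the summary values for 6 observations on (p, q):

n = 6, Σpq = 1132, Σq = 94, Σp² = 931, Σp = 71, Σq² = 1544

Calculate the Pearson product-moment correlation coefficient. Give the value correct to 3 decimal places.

r = (nΣpq − ΣpΣq) / √[(nΣp² − (Σp)²)(nΣq² − (Σq)²)]
Numerator: 6×1132 − 71×94 = 118
Denominator: √[(5586 − 5041)(9264 − 8836)] = √[545 × 428] = 482.9700
r = 118 / 482.9700 ≈ 0.244

0.244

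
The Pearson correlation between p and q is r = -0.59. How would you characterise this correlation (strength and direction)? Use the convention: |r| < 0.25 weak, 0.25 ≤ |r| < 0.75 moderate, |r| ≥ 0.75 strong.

moderate negative

r = -0.59 < 0 so the relationship is negative.
|r| = 0.59, which falls in the moderate range.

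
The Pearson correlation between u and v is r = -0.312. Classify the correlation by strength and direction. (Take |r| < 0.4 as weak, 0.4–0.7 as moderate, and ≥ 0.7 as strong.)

r = -0.312 < 0 so the relationship is negative.
|r| = 0.312, which falls in the weak range.

weak negative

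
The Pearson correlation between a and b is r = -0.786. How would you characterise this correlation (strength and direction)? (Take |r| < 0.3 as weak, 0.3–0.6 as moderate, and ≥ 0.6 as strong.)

r = -0.786 < 0 so the relationship is negative.
|r| = 0.786, which falls in the strong range.

strong negative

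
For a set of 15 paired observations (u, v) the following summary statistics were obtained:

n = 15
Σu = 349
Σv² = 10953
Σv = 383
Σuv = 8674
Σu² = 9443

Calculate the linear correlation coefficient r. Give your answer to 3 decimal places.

r = (nΣuv − ΣuΣv) / √[(nΣu² − (Σu)²)(nΣv² − (Σv)²)]
Numerator: 15×8674 − 349×383 = -3557
Denominator: √[(141645 − 121801)(164295 − 146689)] = √[19844 × 17606] = 18691.5346
r = -3557 / 18691.5346 ≈ -0.190

-0.190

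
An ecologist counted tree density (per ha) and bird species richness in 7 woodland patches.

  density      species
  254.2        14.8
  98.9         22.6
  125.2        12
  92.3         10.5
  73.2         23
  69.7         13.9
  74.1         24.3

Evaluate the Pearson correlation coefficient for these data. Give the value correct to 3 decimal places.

-0.309

n = 7, Σx = 787.6, Σy = 121.1, Σx² = 114300.32, Σy² = 2296.75, Σxy = 12921.91
nΣxy − ΣxΣy = 90453.37 − 95378.36 = -4924.99
nΣx² − (Σx)² = 800102.24 − 620313.76 = 179788.48; nΣy² − (Σy)² = 16077.25 − 14665.21 = 1412.04
r = -4924.99 / √(179788.48 × 1412.04) = -4924.99 / 15933.2522 ≈ -0.309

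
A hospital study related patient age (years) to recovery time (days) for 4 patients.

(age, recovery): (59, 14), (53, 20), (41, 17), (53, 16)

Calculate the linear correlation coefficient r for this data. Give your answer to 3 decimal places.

-0.344

n = 4, Σx = 206, Σy = 67, Σx² = 10780, Σy² = 1141, Σxy = 3431
nΣxy − ΣxΣy = 13724 − 13802 = -78
nΣx² − (Σx)² = 43120 − 42436 = 684; nΣy² − (Σy)² = 4564 − 4489 = 75
r = -78 / √(684 × 75) = -78 / 226.4950 ≈ -0.344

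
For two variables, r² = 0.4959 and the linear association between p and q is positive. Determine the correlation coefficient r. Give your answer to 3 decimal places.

|r| = √0.4959 = 0.704
The association is positive, so r = 0.704.

0.704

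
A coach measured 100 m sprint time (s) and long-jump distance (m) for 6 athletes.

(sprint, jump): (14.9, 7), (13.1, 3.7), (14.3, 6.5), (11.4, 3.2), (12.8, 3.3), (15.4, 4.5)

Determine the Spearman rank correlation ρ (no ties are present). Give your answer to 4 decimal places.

Rank sprint: 5, 3, 4, 1, 2, 6
Rank jump: 6, 3, 5, 1, 2, 4
d = rank(sprint) − rank(jump): -1, 0, -1, 0, 0, 2; Σd² = 6
ρ = 1 − 6Σd² / [n(n²−1)] = 1 − 6×6 / (6×35) = 1 − 36/210 ≈ 0.8286

0.8286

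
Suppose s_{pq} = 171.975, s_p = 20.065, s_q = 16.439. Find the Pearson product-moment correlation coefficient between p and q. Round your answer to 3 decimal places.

r = Cov(p,q) / (s_p · s_q) = 171.975 / (20.065 × 16.439)
  = 171.975 / 329.8485 ≈ 0.521

0.521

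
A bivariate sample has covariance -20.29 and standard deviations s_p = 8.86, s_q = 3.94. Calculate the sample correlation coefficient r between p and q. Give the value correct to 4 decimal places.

r = Cov(p,q) / (s_p · s_q) = -20.29 / (8.86 × 3.94)
  = -20.29 / 34.9084 ≈ -0.5812

-0.5812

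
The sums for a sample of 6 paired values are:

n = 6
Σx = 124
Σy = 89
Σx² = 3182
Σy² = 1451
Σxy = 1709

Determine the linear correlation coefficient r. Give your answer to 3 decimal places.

-0.458

r = (nΣxy − ΣxΣy) / √[(nΣx² − (Σx)²)(nΣy² − (Σy)²)]
Numerator: 6×1709 − 124×89 = -782
Denominator: √[(19092 − 15376)(8706 − 7921)] = √[3716 × 785] = 1707.9403
r = -782 / 1707.9403 ≈ -0.458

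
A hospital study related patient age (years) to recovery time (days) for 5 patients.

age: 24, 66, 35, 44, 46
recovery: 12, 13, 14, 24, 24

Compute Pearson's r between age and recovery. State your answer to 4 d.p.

0.1460

n = 5, Σx = 215, Σy = 87, Σx² = 10209, Σy² = 1661, Σxy = 3796
nΣxy − ΣxΣy = 18980 − 18705 = 275
nΣx² − (Σx)² = 51045 − 46225 = 4820; nΣy² − (Σy)² = 8305 − 7569 = 736
r = 275 / √(4820 × 736) = 275 / 1883.4861 ≈ 0.1460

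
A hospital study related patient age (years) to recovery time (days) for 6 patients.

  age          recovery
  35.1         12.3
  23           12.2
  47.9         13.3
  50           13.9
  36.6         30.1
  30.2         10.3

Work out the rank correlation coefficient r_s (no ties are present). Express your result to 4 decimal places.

Rank age: 3, 1, 5, 6, 4, 2
Rank recovery: 3, 2, 4, 5, 6, 1
d = rank(age) − rank(recovery): 0, -1, 1, 1, -2, 1; Σd² = 8
ρ = 1 − 6Σd² / [n(n²−1)] = 1 − 6×8 / (6×35) = 1 − 48/210 ≈ 0.7714

0.7714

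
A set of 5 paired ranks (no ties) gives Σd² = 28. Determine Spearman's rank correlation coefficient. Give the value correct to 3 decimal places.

-0.400

ρ = 1 − 6Σd² / [n(n²−1)] = 1 − 6×28 / (5×24)
  = 1 − 168/120 = 1 − 1.4000 ≈ -0.400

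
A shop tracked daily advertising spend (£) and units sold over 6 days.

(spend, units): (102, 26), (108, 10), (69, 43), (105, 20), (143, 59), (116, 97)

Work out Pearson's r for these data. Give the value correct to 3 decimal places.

n = 6, Σx = 643, Σy = 255, Σx² = 71759, Σy² = 15915, Σxy = 28488
nΣxy − ΣxΣy = 170928 − 163965 = 6963
nΣx² − (Σx)² = 430554 − 413449 = 17105; nΣy² − (Σy)² = 95490 − 65025 = 30465
r = 6963 / √(17105 × 30465) = 6963 / 22827.6986 ≈ 0.305

0.305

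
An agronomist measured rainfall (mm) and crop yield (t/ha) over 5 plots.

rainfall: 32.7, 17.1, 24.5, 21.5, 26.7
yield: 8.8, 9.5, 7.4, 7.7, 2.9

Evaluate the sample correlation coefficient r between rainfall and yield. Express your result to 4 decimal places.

n = 5, Σx = 122.5, Σy = 36.3, Σx² = 3137.09, Σy² = 290.15, Σxy = 874.49
nΣxy − ΣxΣy = 4372.45 − 4446.75 = -74.3
nΣx² − (Σx)² = 15685.45 − 15006.25 = 679.2; nΣy² − (Σy)² = 1450.75 − 1317.69 = 133.06
r = -74.3 / √(679.2 × 133.06) = -74.3 / 300.6233 ≈ -0.2472

-0.2472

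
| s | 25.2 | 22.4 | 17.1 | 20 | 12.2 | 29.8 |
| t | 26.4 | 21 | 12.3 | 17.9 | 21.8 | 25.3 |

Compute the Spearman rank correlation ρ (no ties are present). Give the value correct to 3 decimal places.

0.600

Rank s: 5, 4, 2, 3, 1, 6
Rank t: 6, 3, 1, 2, 4, 5
d = rank(s) − rank(t): -1, 1, 1, 1, -3, 1; Σd² = 14
ρ = 1 − 6Σd² / [n(n²−1)] = 1 − 6×14 / (6×35) = 1 − 84/210 ≈ 0.600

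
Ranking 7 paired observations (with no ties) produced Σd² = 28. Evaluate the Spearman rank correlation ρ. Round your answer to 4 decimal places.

ρ = 1 − 6Σd² / [n(n²−1)] = 1 − 6×28 / (7×48)
  = 1 − 168/336 = 1 − 0.50000 ≈ 0.5000

0.5000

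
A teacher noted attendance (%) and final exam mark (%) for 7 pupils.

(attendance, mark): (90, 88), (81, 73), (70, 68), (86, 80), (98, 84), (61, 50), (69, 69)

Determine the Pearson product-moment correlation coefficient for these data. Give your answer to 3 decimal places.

0.920

n = 7, Σx = 555, Σy = 512, Σx² = 45043, Σy² = 38414, Σxy = 41516
nΣxy − ΣxΣy = 290612 − 284160 = 6452
nΣx² − (Σx)² = 315301 − 308025 = 7276; nΣy² − (Σy)² = 268898 − 262144 = 6754
r = 6452 / √(7276 × 6754) = 6452 / 7010.1429 ≈ 0.920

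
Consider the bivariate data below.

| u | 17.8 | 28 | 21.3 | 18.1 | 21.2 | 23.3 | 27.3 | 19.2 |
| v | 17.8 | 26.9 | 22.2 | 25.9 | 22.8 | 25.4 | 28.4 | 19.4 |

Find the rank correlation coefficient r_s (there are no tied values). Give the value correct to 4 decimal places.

Rank u: 1, 8, 5, 2, 4, 6, 7, 3
Rank v: 1, 7, 3, 6, 4, 5, 8, 2
d = rank(u) − rank(v): 0, 1, 2, -4, 0, 1, -1, 1; Σd² = 24
ρ = 1 − 6Σd² / [n(n²−1)] = 1 − 6×24 / (8×63) = 1 − 144/504 ≈ 0.7143

0.7143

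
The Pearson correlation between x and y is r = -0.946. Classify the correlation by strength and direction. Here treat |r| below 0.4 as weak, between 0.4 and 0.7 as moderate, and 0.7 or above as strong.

r = -0.946 < 0 so the relationship is negative.
|r| = 0.946, which falls in the strong range.

strong negative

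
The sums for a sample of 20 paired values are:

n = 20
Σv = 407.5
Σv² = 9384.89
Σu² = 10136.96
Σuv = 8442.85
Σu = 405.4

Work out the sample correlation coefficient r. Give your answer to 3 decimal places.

0.127

r = (nΣuv − ΣuΣv) / √[(nΣu² − (Σu)²)(nΣv² − (Σv)²)]
Numerator: 20×8442.85 − 405.4×407.5 = 3656.5
Denominator: √[(202739.2 − 164349.16)(187697.8 − 166056.25)] = √[38390.04 × 21641.55] = 28823.9479
r = 3656.5 / 28823.9479 ≈ 0.127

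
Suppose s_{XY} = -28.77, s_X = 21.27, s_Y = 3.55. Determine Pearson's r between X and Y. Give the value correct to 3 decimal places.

r = Cov(X,Y) / (s_X · s_Y) = -28.77 / (21.27 × 3.55)
  = -28.77 / 75.5085 ≈ -0.381

-0.381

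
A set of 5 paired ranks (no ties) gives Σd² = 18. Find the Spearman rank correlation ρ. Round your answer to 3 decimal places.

0.100

ρ = 1 − 6Σd² / [n(n²−1)] = 1 − 6×18 / (5×24)
  = 1 − 108/120 = 1 − 0.9000 ≈ 0.100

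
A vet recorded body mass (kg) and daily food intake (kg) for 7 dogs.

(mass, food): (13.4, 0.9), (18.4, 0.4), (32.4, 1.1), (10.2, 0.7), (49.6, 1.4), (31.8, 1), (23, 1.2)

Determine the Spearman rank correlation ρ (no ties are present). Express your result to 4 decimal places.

Rank mass: 2, 3, 6, 1, 7, 5, 4
Rank food: 3, 1, 5, 2, 7, 4, 6
d = rank(mass) − rank(food): -1, 2, 1, -1, 0, 1, -2; Σd² = 12
ρ = 1 − 6Σd² / [n(n²−1)] = 1 − 6×12 / (7×48) = 1 − 72/336 ≈ 0.7857

0.7857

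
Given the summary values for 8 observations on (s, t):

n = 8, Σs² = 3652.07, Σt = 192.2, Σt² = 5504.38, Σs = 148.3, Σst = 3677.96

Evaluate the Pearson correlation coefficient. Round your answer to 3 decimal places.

r = (nΣst − ΣsΣt) / √[(nΣs² − (Σs)²)(nΣt² − (Σt)²)]
Numerator: 8×3677.96 − 148.3×192.2 = 920.42
Denominator: √[(29216.56 − 21992.89)(44035.04 − 36940.84)] = √[7223.67 × 7094.2] = 7158.6423
r = 920.42 / 7158.6423 ≈ 0.129

0.129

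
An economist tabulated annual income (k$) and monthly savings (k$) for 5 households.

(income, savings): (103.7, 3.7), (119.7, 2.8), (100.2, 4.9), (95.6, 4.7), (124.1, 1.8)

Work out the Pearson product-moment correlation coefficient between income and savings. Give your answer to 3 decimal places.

n = 5, Σx = 543.3, Σy = 17.9, Σx² = 59661.99, Σy² = 70.87, Σxy = 1882.53
nΣxy − ΣxΣy = 9412.65 − 9725.07 = -312.42
nΣx² − (Σx)² = 298309.95 − 295174.89 = 3135.06; nΣy² − (Σy)² = 354.35 − 320.41 = 33.94
r = -312.42 / √(3135.06 × 33.94) = -312.42 / 326.1962 ≈ -0.958

-0.958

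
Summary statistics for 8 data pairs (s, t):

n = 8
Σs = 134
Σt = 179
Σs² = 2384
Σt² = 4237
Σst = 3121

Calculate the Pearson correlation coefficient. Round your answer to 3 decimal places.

r = (nΣst − ΣsΣt) / √[(nΣs² − (Σs)²)(nΣt² − (Σt)²)]
Numerator: 8×3121 − 134×179 = 982
Denominator: √[(19072 − 17956)(33896 − 32041)] = √[1116 × 1855] = 1438.8120
r = 982 / 1438.8120 ≈ 0.683

0.683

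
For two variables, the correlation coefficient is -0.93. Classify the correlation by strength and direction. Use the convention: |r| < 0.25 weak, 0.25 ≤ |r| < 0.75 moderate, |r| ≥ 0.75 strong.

r = -0.93 < 0 so the relationship is negative.
|r| = 0.93, which falls in the strong range.

strong negative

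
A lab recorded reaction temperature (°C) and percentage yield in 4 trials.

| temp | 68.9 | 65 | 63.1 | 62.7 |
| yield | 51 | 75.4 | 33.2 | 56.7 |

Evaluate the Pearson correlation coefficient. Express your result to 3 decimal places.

0.146

n = 4, Σx = 259.7, Σy = 216.3, Σx² = 16885.11, Σy² = 12603.29, Σxy = 14064.91
nΣxy − ΣxΣy = 56259.64 − 56173.11 = 86.53
nΣx² − (Σx)² = 67540.44 − 67444.09 = 96.35; nΣy² − (Σy)² = 50413.16 − 46785.69 = 3627.47
r = 86.53 / √(96.35 × 3627.47) = 86.53 / 591.1909 ≈ 0.146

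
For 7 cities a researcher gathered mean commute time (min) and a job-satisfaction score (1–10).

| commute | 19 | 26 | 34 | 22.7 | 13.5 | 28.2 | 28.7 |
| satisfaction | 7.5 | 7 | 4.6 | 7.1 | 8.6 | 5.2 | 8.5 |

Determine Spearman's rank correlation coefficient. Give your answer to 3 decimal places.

Rank commute: 2, 4, 7, 3, 1, 5, 6
Rank satisfaction: 5, 3, 1, 4, 7, 2, 6
d = rank(commute) − rank(satisfaction): -3, 1, 6, -1, -6, 3, 0; Σd² = 92
ρ = 1 − 6Σd² / [n(n²−1)] = 1 − 6×92 / (7×48) = 1 − 552/336 ≈ -0.643

-0.643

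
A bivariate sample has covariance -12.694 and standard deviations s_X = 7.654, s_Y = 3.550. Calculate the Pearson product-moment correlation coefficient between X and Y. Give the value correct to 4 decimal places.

-0.4672

r = Cov(X,Y) / (s_X · s_Y) = -12.694 / (7.654 × 3.550)
  = -12.694 / 27.1717 ≈ -0.4672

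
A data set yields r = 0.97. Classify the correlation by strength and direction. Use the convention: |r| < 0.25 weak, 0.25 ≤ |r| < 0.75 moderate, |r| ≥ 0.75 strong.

strong positive

r = 0.97 > 0 so the relationship is positive.
|r| = 0.97, which falls in the strong range.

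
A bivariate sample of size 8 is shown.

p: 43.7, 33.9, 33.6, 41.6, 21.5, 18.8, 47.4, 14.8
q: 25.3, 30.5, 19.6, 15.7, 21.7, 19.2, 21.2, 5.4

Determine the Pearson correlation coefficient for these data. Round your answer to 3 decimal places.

n = 8, Σp = 255.3, Σq = 158.6, Σp² = 9199.91, Σq² = 3519.12, Σpq = 5363.55
nΣpq − ΣpΣq = 42908.4 − 40490.58 = 2417.82
nΣp² − (Σp)² = 73599.28 − 65178.09 = 8421.19; nΣq² − (Σq)² = 28152.96 − 25153.96 = 2999
r = 2417.82 / √(8421.19 × 2999) = 2417.82 / 5025.4501 ≈ 0.481

0.481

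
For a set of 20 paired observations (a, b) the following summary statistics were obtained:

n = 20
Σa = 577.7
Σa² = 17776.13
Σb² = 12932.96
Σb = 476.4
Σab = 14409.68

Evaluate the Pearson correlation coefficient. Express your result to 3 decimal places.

r = (nΣab − ΣaΣb) / √[(nΣa² − (Σa)²)(nΣb² − (Σb)²)]
Numerator: 20×14409.68 − 577.7×476.4 = 12977.32
Denominator: √[(355522.6 − 333737.29)(258659.2 − 226956.96)] = √[21785.31 × 31702.24] = 26280.0899
r = 12977.32 / 26280.0899 ≈ 0.494

0.494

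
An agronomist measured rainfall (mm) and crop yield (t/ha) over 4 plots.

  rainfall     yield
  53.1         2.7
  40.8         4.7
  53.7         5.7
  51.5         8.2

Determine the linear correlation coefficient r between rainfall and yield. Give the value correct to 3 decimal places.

n = 4, Σx = 199.1, Σy = 21.3, Σx² = 10020.19, Σy² = 129.11, Σxy = 1063.52
nΣxy − ΣxΣy = 4254.08 − 4240.83 = 13.25
nΣx² − (Σx)² = 40080.76 − 39640.81 = 439.95; nΣy² − (Σy)² = 516.44 − 453.69 = 62.75
r = 13.25 / √(439.95 × 62.75) = 13.25 / 166.1531 ≈ 0.080

0.080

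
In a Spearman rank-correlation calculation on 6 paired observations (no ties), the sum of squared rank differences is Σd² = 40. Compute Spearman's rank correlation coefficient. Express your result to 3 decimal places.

-0.143

ρ = 1 − 6Σd² / [n(n²−1)] = 1 − 6×40 / (6×35)
  = 1 − 240/210 = 1 − 1.1429 ≈ -0.143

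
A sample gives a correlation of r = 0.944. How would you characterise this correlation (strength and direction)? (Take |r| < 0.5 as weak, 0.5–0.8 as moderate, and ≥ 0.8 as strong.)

r = 0.944 > 0 so the relationship is positive.
|r| = 0.944, which falls in the strong range.

strong positive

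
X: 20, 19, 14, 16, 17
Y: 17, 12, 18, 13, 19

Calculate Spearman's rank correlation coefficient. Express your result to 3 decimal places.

-0.300

Rank X: 5, 4, 1, 2, 3
Rank Y: 3, 1, 4, 2, 5
d = rank(X) − rank(Y): 2, 3, -3, 0, -2; Σd² = 26
ρ = 1 − 6Σd² / [n(n²−1)] = 1 − 6×26 / (5×24) = 1 − 156/120 ≈ -0.300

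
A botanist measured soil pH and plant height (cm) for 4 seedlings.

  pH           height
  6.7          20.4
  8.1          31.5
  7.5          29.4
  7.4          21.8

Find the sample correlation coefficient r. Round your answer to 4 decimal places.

n = 4, Σx = 29.7, Σy = 103.1, Σx² = 221.51, Σy² = 2748.01, Σxy = 773.65
nΣxy − ΣxΣy = 3094.6 − 3062.07 = 32.53
nΣx² − (Σx)² = 886.04 − 882.09 = 3.95; nΣy² − (Σy)² = 10992.04 − 10629.61 = 362.43
r = 32.53 / √(3.95 × 362.43) = 32.53 / 37.8365 ≈ 0.8598

0.8598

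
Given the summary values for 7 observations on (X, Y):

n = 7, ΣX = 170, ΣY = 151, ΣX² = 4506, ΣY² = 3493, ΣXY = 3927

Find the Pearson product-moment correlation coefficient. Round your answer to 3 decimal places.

r = (nΣXY − ΣXΣY) / √[(nΣX² − (ΣX)²)(nΣY² − (ΣY)²)]
Numerator: 7×3927 − 170×151 = 1819
Denominator: √[(31542 − 28900)(24451 − 22801)] = √[2642 × 1650] = 2087.8937
r = 1819 / 2087.8937 ≈ 0.871

0.871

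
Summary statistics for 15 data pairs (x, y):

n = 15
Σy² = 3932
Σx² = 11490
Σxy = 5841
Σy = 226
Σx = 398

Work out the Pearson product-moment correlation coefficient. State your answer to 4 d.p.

-0.2222

r = (nΣxy − ΣxΣy) / √[(nΣx² − (Σx)²)(nΣy² − (Σy)²)]
Numerator: 15×5841 − 398×226 = -2333
Denominator: √[(172350 − 158404)(58980 − 51076)] = √[13946 × 7904] = 10499.0087
r = -2333 / 10499.0087 ≈ -0.2222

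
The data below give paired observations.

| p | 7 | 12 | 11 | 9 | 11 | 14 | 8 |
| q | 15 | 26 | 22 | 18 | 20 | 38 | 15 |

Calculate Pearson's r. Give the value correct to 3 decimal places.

0.927

n = 7, Σp = 72, Σq = 154, Σp² = 776, Σq² = 3778, Σpq = 1693
nΣpq − ΣpΣq = 11851 − 11088 = 763
nΣp² − (Σp)² = 5432 − 5184 = 248; nΣq² − (Σq)² = 26446 − 23716 = 2730
r = 763 / √(248 × 2730) = 763 / 822.8244 ≈ 0.927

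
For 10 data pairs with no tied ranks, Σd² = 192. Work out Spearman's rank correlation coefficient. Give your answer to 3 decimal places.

ρ = 1 − 6Σd² / [n(n²−1)] = 1 − 6×192 / (10×99)
  = 1 − 1152/990 = 1 − 1.1636 ≈ -0.164

-0.164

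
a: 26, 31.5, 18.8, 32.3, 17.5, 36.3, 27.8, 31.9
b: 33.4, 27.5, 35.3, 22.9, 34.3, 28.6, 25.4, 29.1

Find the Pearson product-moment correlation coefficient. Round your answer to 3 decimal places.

-0.748

n = 8, Σa = 222.1, Σb = 236.5, Σa² = 6479.37, Σb² = 7128.73, Σab = 6410.8
nΣab − ΣaΣb = 51286.4 − 52526.65 = -1240.25
nΣa² − (Σa)² = 51834.96 − 49328.41 = 2506.55; nΣb² − (Σb)² = 57029.84 − 55932.25 = 1097.59
r = -1240.25 / √(2506.55 × 1097.59) = -1240.25 / 1658.6634 ≈ -0.748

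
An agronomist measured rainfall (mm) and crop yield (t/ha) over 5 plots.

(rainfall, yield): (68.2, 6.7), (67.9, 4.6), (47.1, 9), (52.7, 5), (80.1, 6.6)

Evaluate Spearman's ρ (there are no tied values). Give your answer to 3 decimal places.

-0.200

Rank rainfall: 4, 3, 1, 2, 5
Rank yield: 4, 1, 5, 2, 3
d = rank(rainfall) − rank(yield): 0, 2, -4, 0, 2; Σd² = 24
ρ = 1 − 6Σd² / [n(n²−1)] = 1 − 6×24 / (5×24) = 1 − 144/120 ≈ -0.200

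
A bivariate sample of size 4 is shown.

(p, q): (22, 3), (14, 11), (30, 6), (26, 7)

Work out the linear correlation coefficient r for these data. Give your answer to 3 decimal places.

-0.576

n = 4, Σp = 92, Σq = 27, Σp² = 2256, Σq² = 215, Σpq = 582
nΣpq − ΣpΣq = 2328 − 2484 = -156
nΣp² − (Σp)² = 9024 − 8464 = 560; nΣq² − (Σq)² = 860 − 729 = 131
r = -156 / √(560 × 131) = -156 / 270.8505 ≈ -0.576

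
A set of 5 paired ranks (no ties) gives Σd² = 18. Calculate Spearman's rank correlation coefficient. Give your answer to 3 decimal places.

0.100

ρ = 1 − 6Σd² / [n(n²−1)] = 1 − 6×18 / (5×24)
  = 1 − 108/120 = 1 − 0.9000 ≈ 0.100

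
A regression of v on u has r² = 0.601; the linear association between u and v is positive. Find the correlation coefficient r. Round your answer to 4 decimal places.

|r| = √0.601 = 0.7752
The association is positive, so r = 0.7752.

0.7752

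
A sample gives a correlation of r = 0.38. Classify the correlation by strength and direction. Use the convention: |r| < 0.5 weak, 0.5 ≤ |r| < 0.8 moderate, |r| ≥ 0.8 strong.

weak positive

r = 0.38 > 0 so the relationship is positive.
|r| = 0.38, which falls in the weak range.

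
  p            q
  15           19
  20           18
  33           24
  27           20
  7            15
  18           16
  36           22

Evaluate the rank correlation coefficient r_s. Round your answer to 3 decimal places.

Rank p: 2, 4, 6, 5, 1, 3, 7
Rank q: 4, 3, 7, 5, 1, 2, 6
d = rank(p) − rank(q): -2, 1, -1, 0, 0, 1, 1; Σd² = 8
ρ = 1 − 6Σd² / [n(n²−1)] = 1 − 6×8 / (7×48) = 1 − 48/336 ≈ 0.857

0.857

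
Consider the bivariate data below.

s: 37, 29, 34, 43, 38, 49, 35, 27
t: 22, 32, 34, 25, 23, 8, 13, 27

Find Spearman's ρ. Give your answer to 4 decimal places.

-0.6667

Rank s: 5, 2, 3, 7, 6, 8, 4, 1
Rank t: 3, 7, 8, 5, 4, 1, 2, 6
d = rank(s) − rank(t): 2, -5, -5, 2, 2, 7, 2, -5; Σd² = 140
ρ = 1 − 6Σd² / [n(n²−1)] = 1 − 6×140 / (8×63) = 1 − 840/504 ≈ -0.6667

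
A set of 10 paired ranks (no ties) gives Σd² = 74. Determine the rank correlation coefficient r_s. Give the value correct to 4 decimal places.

ρ = 1 − 6Σd² / [n(n²−1)] = 1 − 6×74 / (10×99)
  = 1 − 444/990 = 1 − 0.44848 ≈ 0.5515

0.5515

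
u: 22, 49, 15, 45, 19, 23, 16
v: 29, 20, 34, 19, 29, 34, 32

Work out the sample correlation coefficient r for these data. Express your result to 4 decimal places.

n = 7, Σu = 189, Σv = 197, Σu² = 6281, Σv² = 5779, Σuv = 4828
nΣuv − ΣuΣv = 33796 − 37233 = -3437
nΣu² − (Σu)² = 43967 − 35721 = 8246; nΣv² − (Σv)² = 40453 − 38809 = 1644
r = -3437 / √(8246 × 1644) = -3437 / 3681.9049 ≈ -0.9335

-0.9335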